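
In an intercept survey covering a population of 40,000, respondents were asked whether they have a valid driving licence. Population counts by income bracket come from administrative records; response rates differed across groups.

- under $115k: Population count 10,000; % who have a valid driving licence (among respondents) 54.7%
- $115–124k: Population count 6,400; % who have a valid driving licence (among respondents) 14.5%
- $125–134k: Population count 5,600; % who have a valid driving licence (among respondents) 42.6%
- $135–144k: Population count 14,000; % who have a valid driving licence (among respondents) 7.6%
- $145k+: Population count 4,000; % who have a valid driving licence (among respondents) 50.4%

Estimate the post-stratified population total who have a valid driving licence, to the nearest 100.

11,900

Apply each group's respondent rate to its population count:
  under $115k: 10,000 × 54.7% = 5470
  $115–124k: 6,400 × 14.5% = 928
  $125–134k: 5,600 × 42.6% = 2385.6
  $135–144k: 14,000 × 7.6% = 1064
  $145k+: 4,000 × 50.4% = 2016
Estimated total = 11863.6 → 11,900.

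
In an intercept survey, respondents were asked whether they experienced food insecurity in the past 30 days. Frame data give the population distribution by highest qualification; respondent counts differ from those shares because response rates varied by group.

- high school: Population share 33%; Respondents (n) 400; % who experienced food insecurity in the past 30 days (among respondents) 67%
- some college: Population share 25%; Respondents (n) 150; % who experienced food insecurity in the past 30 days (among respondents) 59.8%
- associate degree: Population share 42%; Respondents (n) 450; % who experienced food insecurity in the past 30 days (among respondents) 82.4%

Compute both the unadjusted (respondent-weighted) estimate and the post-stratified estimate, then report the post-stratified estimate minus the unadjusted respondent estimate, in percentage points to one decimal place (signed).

Naive respondent-only estimate (weights = respondent counts):
  (400/1000)×67 + (150/1000)×59.8 + (450/1000)×82.4 = 72.85%
Reweighting by population highest qualification shares:
  0.33×67 + 0.25×59.8 + 0.42×82.4 = 71.668%
Difference = 71.668 − 72.85 = -1.182 pp.

-1.2 percentage points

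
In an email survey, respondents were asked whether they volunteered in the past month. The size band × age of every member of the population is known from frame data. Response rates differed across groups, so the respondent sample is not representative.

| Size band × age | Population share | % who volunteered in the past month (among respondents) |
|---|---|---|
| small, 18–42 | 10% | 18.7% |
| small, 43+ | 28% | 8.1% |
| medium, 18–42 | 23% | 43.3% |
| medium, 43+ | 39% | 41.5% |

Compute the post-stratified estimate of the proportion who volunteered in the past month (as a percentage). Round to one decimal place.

30.3%

Weight each group's respondent value by its population share:
  small, 18–42: 0.1 × 18.7 = 1.87
  small, 43+: 0.28 × 8.1 = 2.268
  medium, 18–42: 0.23 × 43.3 = 9.959
  medium, 43+: 0.39 × 41.5 = 16.185
Post-stratified estimate = 30.282 → 30.3%.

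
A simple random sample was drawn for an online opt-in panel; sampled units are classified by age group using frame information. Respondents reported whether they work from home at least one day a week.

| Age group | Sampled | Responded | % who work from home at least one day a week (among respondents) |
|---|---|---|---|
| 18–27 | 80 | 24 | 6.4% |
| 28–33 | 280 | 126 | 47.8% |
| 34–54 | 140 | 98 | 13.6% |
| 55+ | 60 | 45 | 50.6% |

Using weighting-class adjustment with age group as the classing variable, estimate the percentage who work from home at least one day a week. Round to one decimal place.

33.6%

Class response rates: 18–27 24/80 = 30%, 28–33 126/280 = 45%, 34–54 98/140 = 70%, 55+ 45/60 = 75%.
Inverse-response-rate weighting restores each class to its sampled count, so class totals weight by n_sampled:
  18–27: 80 × 6.4 = 512
  28–33: 280 × 47.8 = 13,384
  34–54: 140 × 13.6 = 1904
  55+: 60 × 50.6 = 3036
Adjusted estimate = 18,836 / 560 = 33.6357 → 33.6%.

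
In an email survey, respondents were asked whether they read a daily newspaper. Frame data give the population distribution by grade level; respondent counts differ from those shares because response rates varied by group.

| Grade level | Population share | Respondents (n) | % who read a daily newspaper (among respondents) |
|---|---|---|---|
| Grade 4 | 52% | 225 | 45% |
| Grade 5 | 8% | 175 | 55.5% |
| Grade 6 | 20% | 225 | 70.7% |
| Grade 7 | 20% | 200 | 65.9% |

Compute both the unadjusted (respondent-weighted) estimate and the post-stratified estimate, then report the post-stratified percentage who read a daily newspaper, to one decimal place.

Unadjusted (pooled respondent) estimate weights by respondent counts:
  (225/825)×45 + (175/825)×55.5 + (225/825)×70.7 + (200/825)×65.9 = 59.303%
Reweighting by population grade level shares:
  0.52×45 + 0.08×55.5 + 0.2×70.7 + 0.2×65.9 = 55.16%

55.2%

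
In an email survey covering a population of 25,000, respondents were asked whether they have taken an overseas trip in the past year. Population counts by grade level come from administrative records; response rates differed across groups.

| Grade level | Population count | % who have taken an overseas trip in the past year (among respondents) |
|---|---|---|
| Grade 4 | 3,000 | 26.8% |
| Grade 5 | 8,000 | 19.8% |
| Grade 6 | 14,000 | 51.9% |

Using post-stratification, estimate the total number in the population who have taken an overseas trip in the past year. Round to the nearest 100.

Each cell contributes its population count × the respondent rate:
  Grade 4: 3,000 × 26.8% = 804
  Grade 5: 8,000 × 19.8% = 1584
  Grade 6: 14,000 × 51.9% = 7266
Estimated total = 9654 → 9,700.

9,700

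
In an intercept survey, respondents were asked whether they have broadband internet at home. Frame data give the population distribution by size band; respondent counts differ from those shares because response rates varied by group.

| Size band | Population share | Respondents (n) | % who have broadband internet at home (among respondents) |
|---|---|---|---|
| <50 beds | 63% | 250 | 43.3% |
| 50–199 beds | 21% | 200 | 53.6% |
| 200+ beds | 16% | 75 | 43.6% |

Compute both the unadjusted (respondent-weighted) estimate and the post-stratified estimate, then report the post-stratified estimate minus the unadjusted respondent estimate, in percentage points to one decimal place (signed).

Without adjustment, the pooled respondent share is:
  (250/525)×43.3 + (200/525)×53.6 + (75/525)×43.6 = 47.2667%
Post-stratified estimate weights by population shares:
  0.63×43.3 + 0.21×53.6 + 0.16×43.6 = 45.511%
Difference = 45.511 − 47.2667 = -1.7557 pp.

-1.8 percentage points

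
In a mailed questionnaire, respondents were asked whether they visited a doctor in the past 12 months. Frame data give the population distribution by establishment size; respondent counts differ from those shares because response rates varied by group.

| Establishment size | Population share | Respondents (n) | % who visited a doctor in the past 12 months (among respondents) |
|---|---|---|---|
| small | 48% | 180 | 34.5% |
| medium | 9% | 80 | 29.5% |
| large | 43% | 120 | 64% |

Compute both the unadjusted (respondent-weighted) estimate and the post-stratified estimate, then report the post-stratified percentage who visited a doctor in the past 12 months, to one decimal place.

Unadjusted (pooled respondent) estimate weights by respondent counts:
  (180/380)×34.5 + (80/380)×29.5 + (120/380)×64 = 42.7632%
Post-stratified estimate weights by population shares:
  0.48×34.5 + 0.09×29.5 + 0.43×64 = 46.735%

46.7%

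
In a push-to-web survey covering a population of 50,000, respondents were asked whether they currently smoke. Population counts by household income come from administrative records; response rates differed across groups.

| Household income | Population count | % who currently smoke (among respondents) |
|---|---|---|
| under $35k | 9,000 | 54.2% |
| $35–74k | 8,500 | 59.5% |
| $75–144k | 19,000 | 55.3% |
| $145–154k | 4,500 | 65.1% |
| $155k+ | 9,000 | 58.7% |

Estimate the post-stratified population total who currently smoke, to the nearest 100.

28,700

Each cell contributes its population count × the respondent rate:
  under $35k: 9,000 × 54.2% = 4878
  $35–74k: 8,500 × 59.5% = 5057.5
  $75–144k: 19,000 × 55.3% = 10,507
  $145–154k: 4,500 × 65.1% = 2929.5
  $155k+: 9,000 × 58.7% = 5283
Estimated total = 28,655 → 28,700.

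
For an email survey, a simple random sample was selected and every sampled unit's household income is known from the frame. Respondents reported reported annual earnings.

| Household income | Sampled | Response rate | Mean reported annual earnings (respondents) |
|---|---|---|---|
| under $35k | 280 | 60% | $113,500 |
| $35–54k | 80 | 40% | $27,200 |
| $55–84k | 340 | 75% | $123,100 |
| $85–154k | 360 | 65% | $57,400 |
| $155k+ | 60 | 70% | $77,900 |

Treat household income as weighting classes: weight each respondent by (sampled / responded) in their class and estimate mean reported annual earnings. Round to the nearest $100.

With weight = n_sampled/n_responded per class, the weighted class total is n_sampled:
  under $35k: 280 × 113,500 = 31,780,000
  $35–54k: 80 × 27,200 = 2,176,000
  $55–84k: 340 × 123,100 = 41,854,000
  $85–154k: 360 × 57,400 = 20,664,000
  $155k+: 60 × 77,900 = 4,674,000
Adjusted estimate = 101,148,000 / 1,120 = 90310.7 → $90,300.

$90,300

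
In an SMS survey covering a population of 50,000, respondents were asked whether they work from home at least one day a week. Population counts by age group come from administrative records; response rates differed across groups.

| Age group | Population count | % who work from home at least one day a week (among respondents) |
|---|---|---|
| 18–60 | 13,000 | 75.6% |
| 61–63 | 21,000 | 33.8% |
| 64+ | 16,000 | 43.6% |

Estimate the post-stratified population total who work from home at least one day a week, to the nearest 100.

Apply each group's respondent rate to its population count:
  18–60: 13,000 × 75.6% = 9828
  61–63: 21,000 × 33.8% = 7098
  64+: 16,000 × 43.6% = 6976
Estimated total = 23,902 → 23,900.

23,900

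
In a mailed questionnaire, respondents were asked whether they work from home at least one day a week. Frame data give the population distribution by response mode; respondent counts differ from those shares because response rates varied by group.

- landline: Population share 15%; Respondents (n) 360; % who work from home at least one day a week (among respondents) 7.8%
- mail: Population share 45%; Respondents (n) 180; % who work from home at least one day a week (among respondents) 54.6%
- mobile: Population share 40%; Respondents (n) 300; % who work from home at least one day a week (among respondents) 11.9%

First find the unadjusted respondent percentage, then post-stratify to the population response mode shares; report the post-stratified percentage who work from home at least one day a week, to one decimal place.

30.5%

Unadjusted (pooled respondent) estimate weights by respondent counts:
  (360/840)×7.8 + (180/840)×54.6 + (300/840)×11.9 = 19.2929%
Post-stratified estimate weights by population shares:
  0.15×7.8 + 0.45×54.6 + 0.4×11.9 = 30.5%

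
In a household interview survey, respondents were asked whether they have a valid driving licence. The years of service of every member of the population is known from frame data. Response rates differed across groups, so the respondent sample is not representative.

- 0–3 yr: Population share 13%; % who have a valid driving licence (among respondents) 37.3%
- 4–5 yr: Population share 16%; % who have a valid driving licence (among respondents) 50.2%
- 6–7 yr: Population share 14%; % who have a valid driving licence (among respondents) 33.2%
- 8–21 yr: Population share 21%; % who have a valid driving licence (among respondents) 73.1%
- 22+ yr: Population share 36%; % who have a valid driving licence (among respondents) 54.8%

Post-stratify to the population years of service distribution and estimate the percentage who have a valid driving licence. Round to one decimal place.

Reweight to the known years of service distribution:
  0–3 yr: 0.13 × 37.3 = 4.849
  4–5 yr: 0.16 × 50.2 = 8.032
  6–7 yr: 0.14 × 33.2 = 4.648
  8–21 yr: 0.21 × 73.1 = 15.351
  22+ yr: 0.36 × 54.8 = 19.728
Post-stratified estimate = 52.608 → 52.6%.

52.6%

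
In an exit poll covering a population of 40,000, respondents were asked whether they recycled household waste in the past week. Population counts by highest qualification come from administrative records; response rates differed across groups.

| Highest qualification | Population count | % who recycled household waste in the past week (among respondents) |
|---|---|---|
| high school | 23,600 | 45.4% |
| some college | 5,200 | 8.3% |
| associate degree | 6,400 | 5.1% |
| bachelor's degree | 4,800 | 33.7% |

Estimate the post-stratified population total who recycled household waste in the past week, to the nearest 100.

Each cell contributes its population count × the respondent rate:
  high school: 23,600 × 45.4% = 10714.4
  some college: 5,200 × 8.3% = 431.6
  associate degree: 6,400 × 5.1% = 326.4
  bachelor's degree: 4,800 × 33.7% = 1617.6
Estimated total = 13,090 → 13,100.

13,100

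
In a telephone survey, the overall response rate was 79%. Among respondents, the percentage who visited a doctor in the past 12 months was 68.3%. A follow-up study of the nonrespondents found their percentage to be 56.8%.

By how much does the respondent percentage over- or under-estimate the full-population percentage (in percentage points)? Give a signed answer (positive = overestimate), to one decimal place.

Nonresponse fraction = 1 − 0.79 = 0.21.
Bias = (nonresponse fraction) × (respondent percentage − nonrespondent percentage)
     = 0.21 × (68.3 − 56.8) = 0.21 × 11.5 = 2.415.

+2.4 percentage points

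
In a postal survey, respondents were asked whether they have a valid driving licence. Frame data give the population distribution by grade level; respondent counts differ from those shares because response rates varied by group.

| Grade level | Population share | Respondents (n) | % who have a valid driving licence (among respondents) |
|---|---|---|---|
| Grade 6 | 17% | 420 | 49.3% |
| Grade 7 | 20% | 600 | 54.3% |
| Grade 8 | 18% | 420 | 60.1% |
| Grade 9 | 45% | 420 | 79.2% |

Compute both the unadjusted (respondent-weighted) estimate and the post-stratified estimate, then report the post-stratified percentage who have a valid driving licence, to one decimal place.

Naive respondent-only estimate (weights = respondent counts):
  (420/1860)×49.3 + (600/1860)×54.3 + (420/1860)×60.1 + (420/1860)×79.2 = 60.1032%
Reweighting by population grade level shares:
  0.17×49.3 + 0.2×54.3 + 0.18×60.1 + 0.45×79.2 = 65.699%

65.7%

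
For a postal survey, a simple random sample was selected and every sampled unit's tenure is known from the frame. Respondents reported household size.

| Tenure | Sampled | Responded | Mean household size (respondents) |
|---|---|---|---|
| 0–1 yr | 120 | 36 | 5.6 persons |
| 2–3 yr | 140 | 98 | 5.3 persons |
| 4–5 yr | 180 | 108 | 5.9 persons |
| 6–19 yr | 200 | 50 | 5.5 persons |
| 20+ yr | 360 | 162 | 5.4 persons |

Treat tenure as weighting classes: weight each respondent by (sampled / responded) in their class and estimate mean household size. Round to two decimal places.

Response rates by class: 0–1 yr 36/120 = 30%, 2–3 yr 98/140 = 70%, 4–5 yr 108/180 = 60%, 6–19 yr 50/200 = 25%, 20+ yr 162/360 = 45%.
Each respondent's weight = sampled/responded in their class; summing within a class gives n_sampled, so:
  0–1 yr: 120 × 5.6 = 672
  2–3 yr: 140 × 5.3 = 742
  4–5 yr: 180 × 5.9 = 1062
  6–19 yr: 200 × 5.5 = 1100
  20+ yr: 360 × 5.4 = 1944
Adjusted estimate = 5520 / 1,000 = 5.52 → 5.52.

5.52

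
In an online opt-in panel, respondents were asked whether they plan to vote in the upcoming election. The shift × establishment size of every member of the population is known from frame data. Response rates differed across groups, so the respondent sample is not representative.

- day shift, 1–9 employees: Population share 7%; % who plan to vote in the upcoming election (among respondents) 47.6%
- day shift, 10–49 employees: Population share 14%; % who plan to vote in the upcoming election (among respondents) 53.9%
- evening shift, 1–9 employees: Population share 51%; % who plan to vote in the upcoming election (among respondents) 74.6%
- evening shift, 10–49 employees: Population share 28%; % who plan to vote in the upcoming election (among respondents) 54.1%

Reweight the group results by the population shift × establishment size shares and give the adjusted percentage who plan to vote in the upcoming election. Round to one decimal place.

Each cell contributes population-share × respondent value:
  day shift, 1–9 employees: 0.07 × 47.6 = 3.332
  day shift, 10–49 employees: 0.14 × 53.9 = 7.546
  evening shift, 1–9 employees: 0.51 × 74.6 = 38.046
  evening shift, 10–49 employees: 0.28 × 54.1 = 15.148
Post-stratified estimate = 64.072 → 64.1%.

64.1%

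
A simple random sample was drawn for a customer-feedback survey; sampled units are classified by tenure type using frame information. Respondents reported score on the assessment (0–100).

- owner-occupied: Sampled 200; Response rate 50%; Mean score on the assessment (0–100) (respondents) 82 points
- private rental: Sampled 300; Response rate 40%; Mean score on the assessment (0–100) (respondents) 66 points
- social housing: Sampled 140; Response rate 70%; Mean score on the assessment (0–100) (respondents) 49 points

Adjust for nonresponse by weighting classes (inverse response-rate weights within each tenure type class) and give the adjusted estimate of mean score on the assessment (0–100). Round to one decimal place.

67.3

Inverse-response-rate weighting restores each class to its sampled count, so class totals weight by n_sampled:
  owner-occupied: 200 × 82 = 16,400
  private rental: 300 × 66 = 19,800
  social housing: 140 × 49 = 6860
Adjusted estimate = 43,060 / 640 = 67.2812 → 67.3.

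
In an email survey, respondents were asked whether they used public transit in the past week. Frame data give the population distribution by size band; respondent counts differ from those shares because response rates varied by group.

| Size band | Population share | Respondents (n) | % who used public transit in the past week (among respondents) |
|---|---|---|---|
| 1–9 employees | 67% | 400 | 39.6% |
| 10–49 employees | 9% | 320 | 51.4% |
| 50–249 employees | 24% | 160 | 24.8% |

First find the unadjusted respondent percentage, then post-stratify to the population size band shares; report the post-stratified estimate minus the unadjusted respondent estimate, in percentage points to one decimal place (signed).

-4.1 percentage points

Unadjusted (pooled respondent) estimate weights by respondent counts:
  (400/880)×39.6 + (320/880)×51.4 + (160/880)×24.8 = 41.2%
Reweighting by population size band shares:
  0.67×39.6 + 0.09×51.4 + 0.24×24.8 = 37.11%
Difference = 37.11 − 41.2 = -4.09 pp.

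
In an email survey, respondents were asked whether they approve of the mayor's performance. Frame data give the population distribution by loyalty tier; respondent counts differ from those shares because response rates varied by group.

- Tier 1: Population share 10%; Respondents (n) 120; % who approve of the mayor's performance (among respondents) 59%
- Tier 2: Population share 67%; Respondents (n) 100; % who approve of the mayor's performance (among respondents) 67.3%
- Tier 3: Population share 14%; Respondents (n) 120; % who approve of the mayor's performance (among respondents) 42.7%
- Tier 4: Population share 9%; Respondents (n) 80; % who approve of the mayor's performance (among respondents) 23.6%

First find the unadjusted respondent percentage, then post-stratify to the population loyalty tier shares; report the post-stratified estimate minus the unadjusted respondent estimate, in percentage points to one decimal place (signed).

+9.5 percentage points

Without adjustment, the pooled respondent share is:
  (120/420)×59 + (100/420)×67.3 + (120/420)×42.7 + (80/420)×23.6 = 49.5762%
Post-stratifying to population shares instead:
  0.1×59 + 0.67×67.3 + 0.14×42.7 + 0.09×23.6 = 59.093%
Difference = 59.093 − 49.5762 = 9.5168 pp.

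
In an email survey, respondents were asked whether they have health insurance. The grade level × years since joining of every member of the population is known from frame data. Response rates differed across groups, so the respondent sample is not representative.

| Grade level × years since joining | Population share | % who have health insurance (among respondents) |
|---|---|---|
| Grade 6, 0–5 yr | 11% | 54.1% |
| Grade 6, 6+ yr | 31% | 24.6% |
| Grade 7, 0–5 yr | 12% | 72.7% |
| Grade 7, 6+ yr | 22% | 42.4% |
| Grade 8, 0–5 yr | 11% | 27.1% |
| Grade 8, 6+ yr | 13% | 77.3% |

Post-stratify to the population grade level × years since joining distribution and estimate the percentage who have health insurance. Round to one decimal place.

44.7%

Reweight to the known grade level × years since joining distribution:
  Grade 6, 0–5 yr: 0.11 × 54.1 = 5.951
  Grade 6, 6+ yr: 0.31 × 24.6 = 7.626
  Grade 7, 0–5 yr: 0.12 × 72.7 = 8.724
  Grade 7, 6+ yr: 0.22 × 42.4 = 9.328
  Grade 8, 0–5 yr: 0.11 × 27.1 = 2.981
  Grade 8, 6+ yr: 0.13 × 77.3 = 10.049
Post-stratified estimate = 44.659 → 44.7%.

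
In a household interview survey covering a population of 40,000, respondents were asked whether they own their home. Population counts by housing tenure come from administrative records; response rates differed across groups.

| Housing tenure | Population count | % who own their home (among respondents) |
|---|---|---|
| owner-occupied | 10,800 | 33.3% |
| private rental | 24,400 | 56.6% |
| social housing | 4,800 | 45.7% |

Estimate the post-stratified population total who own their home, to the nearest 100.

Each cell contributes its population count × the respondent rate:
  owner-occupied: 10,800 × 33.3% = 3596.4
  private rental: 24,400 × 56.6% = 13810.4
  social housing: 4,800 × 45.7% = 2193.6
Estimated total = 19600.4 → 19,600.

19,600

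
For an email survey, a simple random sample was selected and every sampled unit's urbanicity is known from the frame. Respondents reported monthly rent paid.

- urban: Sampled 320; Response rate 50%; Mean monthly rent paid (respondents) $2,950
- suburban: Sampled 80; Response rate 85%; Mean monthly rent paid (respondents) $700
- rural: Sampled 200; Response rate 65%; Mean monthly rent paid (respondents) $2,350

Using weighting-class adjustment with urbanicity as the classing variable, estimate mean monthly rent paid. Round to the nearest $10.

Weighting each respondent by the inverse class response rate inflates each class back to its sampled size, so the class weight is n_sampled:
  urban: 320 × 2950 = 944,000
  suburban: 80 × 700 = 56,000
  rural: 200 × 2350 = 470,000
Adjusted estimate = 1,470,000 / 600 = 2450 → $2,450.

$2,450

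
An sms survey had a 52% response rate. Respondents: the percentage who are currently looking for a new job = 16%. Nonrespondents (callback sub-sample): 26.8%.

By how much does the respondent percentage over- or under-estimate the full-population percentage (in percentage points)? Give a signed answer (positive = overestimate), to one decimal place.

-5.2 percentage points

Nonresponse fraction = 1 − 0.52 = 0.48.
Bias = (nonresponse fraction) × (respondent percentage − nonrespondent percentage)
     = 0.48 × (16 − 26.8) = 0.48 × -10.8 = -5.184.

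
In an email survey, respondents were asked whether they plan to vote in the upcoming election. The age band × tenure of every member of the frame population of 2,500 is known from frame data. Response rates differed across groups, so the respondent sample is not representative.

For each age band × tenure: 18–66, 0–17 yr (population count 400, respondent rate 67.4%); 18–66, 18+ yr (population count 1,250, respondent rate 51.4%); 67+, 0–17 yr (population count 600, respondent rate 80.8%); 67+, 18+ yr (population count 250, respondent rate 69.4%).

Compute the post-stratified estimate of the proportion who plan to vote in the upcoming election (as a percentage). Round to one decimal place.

62.8%

Post-stratification weights by population share, not respondent share:
  18–66, 0–17 yr: (400/2,500) × 67.4 = 10.784
  18–66, 18+ yr: (1,250/2,500) × 51.4 = 25.7
  67+, 0–17 yr: (600/2,500) × 80.8 = 19.392
  67+, 18+ yr: (250/2,500) × 69.4 = 6.94
Post-stratified estimate = 62.816 → 62.8%.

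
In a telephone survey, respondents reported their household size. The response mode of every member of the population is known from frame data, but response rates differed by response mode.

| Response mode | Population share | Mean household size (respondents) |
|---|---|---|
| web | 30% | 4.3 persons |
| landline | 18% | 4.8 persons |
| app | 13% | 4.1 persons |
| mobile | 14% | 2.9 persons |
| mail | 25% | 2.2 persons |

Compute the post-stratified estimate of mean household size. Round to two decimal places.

Weight each group's respondent value by its population share:
  web: 0.3 × 4.3 = 1.29
  landline: 0.18 × 4.8 = 0.864
  app: 0.13 × 4.1 = 0.533
  mobile: 0.14 × 2.9 = 0.406
  mail: 0.25 × 2.2 = 0.55
Post-stratified estimate = 3.643 → 3.64.

3.64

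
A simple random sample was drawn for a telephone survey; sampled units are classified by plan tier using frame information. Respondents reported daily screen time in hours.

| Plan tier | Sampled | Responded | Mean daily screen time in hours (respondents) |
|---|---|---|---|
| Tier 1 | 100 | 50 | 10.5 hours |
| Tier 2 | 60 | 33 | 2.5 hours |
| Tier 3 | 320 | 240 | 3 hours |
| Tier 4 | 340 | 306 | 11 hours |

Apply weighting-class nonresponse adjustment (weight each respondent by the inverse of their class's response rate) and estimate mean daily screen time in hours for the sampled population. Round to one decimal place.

Class response rates: Tier 1 50/100 = 50%, Tier 2 33/60 = 55%, Tier 3 240/320 = 75%, Tier 4 306/340 = 90%.
Each respondent's weight = sampled/responded in their class; summing within a class gives n_sampled, so:
  Tier 1: 100 × 10.5 = 1050
  Tier 2: 60 × 2.5 = 150
  Tier 3: 320 × 3 = 960
  Tier 4: 340 × 11 = 3740
Adjusted estimate = 5900 / 820 = 7.19512 → 7.2.

7.2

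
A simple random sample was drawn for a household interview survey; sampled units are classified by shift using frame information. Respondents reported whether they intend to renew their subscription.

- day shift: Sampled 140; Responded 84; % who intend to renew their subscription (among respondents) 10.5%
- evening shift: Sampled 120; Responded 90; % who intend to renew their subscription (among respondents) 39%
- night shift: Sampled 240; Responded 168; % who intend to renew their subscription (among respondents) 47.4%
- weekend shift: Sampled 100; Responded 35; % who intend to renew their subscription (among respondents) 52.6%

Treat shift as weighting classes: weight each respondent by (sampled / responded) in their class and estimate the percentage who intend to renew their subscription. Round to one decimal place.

38.0%

Class response rates: day shift 84/140 = 60%, evening shift 90/120 = 75%, night shift 168/240 = 70%, weekend shift 35/100 = 35%.
With weight = n_sampled/n_responded per class, the weighted class total is n_sampled:
  day shift: 140 × 10.5 = 1470
  evening shift: 120 × 39 = 4680
  night shift: 240 × 47.4 = 11,376
  weekend shift: 100 × 52.6 = 5260
Adjusted estimate = 22,786 / 600 = 37.9767 → 38.0%.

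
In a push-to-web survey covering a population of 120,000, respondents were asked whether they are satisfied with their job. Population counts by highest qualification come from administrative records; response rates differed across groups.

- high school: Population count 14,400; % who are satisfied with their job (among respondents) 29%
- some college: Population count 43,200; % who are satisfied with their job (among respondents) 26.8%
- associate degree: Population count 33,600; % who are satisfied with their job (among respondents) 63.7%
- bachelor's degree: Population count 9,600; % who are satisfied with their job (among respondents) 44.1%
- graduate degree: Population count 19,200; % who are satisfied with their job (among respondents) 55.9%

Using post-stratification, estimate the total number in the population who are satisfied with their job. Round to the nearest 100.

Estimated count per cell = population count × respondent percentage:
  high school: 14,400 × 29% = 4176
  some college: 43,200 × 26.8% = 11577.6
  associate degree: 33,600 × 63.7% = 21403.2
  bachelor's degree: 9,600 × 44.1% = 4233.6
  graduate degree: 19,200 × 55.9% = 10732.8
Estimated total = 52123.2 → 52,100.

52,100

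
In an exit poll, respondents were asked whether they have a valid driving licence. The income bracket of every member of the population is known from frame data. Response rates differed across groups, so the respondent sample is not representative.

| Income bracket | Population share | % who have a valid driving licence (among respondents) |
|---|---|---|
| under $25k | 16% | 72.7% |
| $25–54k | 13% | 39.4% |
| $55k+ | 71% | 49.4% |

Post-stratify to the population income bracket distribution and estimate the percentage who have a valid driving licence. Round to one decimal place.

51.8%

Post-stratification weights by population share, not respondent share:
  under $25k: 0.16 × 72.7 = 11.632
  $25–54k: 0.13 × 39.4 = 5.122
  $55k+: 0.71 × 49.4 = 35.074
Post-stratified estimate = 51.828 → 51.8%.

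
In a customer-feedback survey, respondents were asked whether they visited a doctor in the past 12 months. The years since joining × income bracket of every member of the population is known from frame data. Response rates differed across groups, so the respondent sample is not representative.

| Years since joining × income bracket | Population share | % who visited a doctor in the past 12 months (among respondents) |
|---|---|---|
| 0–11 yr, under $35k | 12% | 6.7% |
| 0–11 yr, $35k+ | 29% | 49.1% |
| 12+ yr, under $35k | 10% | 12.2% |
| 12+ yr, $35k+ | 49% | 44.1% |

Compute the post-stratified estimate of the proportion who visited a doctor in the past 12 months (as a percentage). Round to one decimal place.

37.9%

Weight each group's respondent value by its population share:
  0–11 yr, under $35k: 0.12 × 6.7 = 0.804
  0–11 yr, $35k+: 0.29 × 49.1 = 14.239
  12+ yr, under $35k: 0.1 × 12.2 = 1.22
  12+ yr, $35k+: 0.49 × 44.1 = 21.609
Post-stratified estimate = 37.872 → 37.9%.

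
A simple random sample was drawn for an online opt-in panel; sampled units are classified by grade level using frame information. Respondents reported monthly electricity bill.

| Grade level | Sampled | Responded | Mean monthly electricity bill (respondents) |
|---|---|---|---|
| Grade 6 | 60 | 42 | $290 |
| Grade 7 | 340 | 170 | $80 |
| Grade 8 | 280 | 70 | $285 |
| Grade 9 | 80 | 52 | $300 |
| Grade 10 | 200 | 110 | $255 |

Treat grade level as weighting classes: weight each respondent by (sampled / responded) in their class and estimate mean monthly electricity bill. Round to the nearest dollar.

Class response rates: Grade 6 42/60 = 70%, Grade 7 170/340 = 50%, Grade 8 70/280 = 25%, Grade 9 52/80 = 65%, Grade 10 110/200 = 55%.
Inverse-response-rate weighting restores each class to its sampled count, so class totals weight by n_sampled:
  Grade 6: 60 × 290 = 17,400
  Grade 7: 340 × 80 = 27,200
  Grade 8: 280 × 285 = 79,800
  Grade 9: 80 × 300 = 24,000
  Grade 10: 200 × 255 = 51,000
Adjusted estimate = 199,400 / 960 = 207.708 → $208.

$208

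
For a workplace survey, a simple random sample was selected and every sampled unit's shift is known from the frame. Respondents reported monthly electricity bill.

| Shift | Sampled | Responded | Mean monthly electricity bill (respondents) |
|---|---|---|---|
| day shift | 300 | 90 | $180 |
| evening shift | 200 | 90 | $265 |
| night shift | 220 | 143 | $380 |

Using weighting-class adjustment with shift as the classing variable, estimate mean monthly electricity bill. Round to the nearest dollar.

Class response rates: day shift 90/300 = 30%, evening shift 90/200 = 45%, night shift 143/220 = 65%.
Weighting each respondent by the inverse class response rate inflates each class back to its sampled size, so the class weight is n_sampled:
  day shift: 300 × 180 = 54,000
  evening shift: 200 × 265 = 53,000
  night shift: 220 × 380 = 83,600
Adjusted estimate = 190,600 / 720 = 264.722 → $265.

$265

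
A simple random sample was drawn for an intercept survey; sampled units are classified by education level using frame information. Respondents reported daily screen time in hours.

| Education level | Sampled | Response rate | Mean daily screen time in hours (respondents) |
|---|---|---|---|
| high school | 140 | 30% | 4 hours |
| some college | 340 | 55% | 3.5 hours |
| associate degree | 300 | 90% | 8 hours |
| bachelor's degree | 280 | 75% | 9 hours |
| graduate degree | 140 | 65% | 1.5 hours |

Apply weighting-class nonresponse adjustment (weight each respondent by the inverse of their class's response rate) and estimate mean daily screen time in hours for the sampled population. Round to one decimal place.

5.7

Each respondent's weight = sampled/responded in their class; summing within a class gives n_sampled, so:
  high school: 140 × 4 = 560
  some college: 340 × 3.5 = 1190
  associate degree: 300 × 8 = 2400
  bachelor's degree: 280 × 9 = 2520
  graduate degree: 140 × 1.5 = 210
Adjusted estimate = 6880 / 1,200 = 5.73333 → 5.7.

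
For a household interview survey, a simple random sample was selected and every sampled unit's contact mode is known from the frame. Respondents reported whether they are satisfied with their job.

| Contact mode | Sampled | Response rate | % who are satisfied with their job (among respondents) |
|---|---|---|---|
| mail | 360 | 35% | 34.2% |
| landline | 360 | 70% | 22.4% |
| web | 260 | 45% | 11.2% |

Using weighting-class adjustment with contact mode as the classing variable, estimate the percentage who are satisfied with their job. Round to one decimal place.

23.8%

Weighting each respondent by the inverse class response rate inflates each class back to its sampled size, so the class weight is n_sampled:
  mail: 360 × 34.2 = 12312
  landline: 360 × 22.4 = 8064
  web: 260 × 11.2 = 2912
Adjusted estimate = 23,288 / 980 = 23.7633 → 23.8%.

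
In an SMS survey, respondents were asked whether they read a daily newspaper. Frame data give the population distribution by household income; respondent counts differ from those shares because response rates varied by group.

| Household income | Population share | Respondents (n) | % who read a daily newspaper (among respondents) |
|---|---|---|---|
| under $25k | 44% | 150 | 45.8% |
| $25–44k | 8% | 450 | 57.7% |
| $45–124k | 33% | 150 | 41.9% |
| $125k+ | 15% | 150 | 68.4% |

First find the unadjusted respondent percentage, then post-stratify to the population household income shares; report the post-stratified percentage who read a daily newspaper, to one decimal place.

48.9%

Naive respondent-only estimate (weights = respondent counts):
  (150/900)×45.8 + (450/900)×57.7 + (150/900)×41.9 + (150/900)×68.4 = 54.8667%
Reweighting by population household income shares:
  0.44×45.8 + 0.08×57.7 + 0.33×41.9 + 0.15×68.4 = 48.855%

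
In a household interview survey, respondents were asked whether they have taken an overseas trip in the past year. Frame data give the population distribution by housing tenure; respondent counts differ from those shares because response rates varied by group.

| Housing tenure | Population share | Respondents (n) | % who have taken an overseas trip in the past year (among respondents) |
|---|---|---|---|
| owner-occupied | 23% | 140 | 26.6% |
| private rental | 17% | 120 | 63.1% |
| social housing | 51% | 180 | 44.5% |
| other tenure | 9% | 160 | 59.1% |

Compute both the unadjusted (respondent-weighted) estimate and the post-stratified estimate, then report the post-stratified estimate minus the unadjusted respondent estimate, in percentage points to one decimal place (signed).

-3.1 percentage points

Naive respondent-only estimate (weights = respondent counts):
  (140/600)×26.6 + (120/600)×63.1 + (180/600)×44.5 + (160/600)×59.1 = 47.9367%
Post-stratified estimate weights by population shares:
  0.23×26.6 + 0.17×63.1 + 0.51×44.5 + 0.09×59.1 = 44.859%
Difference = 44.859 − 47.9367 = -3.0777 pp.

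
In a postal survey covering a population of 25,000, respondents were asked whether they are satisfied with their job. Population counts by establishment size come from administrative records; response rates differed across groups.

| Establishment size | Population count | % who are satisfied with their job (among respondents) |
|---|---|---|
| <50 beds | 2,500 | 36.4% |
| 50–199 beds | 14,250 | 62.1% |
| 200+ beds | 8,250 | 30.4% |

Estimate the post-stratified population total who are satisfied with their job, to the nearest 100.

12,300

Estimated count per cell = population count × respondent percentage:
  <50 beds: 2,500 × 36.4% = 910
  50–199 beds: 14,250 × 62.1% = 8849.25
  200+ beds: 8,250 × 30.4% = 2508
Estimated total = 12267.2 → 12,300.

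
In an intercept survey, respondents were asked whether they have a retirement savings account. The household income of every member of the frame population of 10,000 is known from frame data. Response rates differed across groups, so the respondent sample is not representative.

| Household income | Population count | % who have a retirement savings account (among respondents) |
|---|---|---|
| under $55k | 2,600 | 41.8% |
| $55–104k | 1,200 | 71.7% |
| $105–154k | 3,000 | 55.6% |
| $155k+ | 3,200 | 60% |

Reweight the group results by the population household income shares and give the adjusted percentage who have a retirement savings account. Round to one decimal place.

55.4%

Each cell contributes population-share × respondent value:
  under $55k: (2,600/10,000) × 41.8 = 10.868
  $55–104k: (1,200/10,000) × 71.7 = 8.604
  $105–154k: (3,000/10,000) × 55.6 = 16.68
  $155k+: (3,200/10,000) × 60 = 19.2
Post-stratified estimate = 55.352 → 55.4%.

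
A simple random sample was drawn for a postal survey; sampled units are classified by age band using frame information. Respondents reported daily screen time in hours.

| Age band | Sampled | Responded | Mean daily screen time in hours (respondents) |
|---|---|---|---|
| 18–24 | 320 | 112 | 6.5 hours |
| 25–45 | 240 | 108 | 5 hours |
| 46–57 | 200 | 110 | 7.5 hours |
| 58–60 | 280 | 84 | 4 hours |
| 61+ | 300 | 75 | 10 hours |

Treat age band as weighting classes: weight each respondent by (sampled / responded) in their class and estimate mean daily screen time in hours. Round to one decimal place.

6.6

Class response rates: 18–24 112/320 = 35%, 25–45 108/240 = 45%, 46–57 110/200 = 55%, 58–60 84/280 = 30%, 61+ 75/300 = 25%.
Each respondent's weight = sampled/responded in their class; summing within a class gives n_sampled, so:
  18–24: 320 × 6.5 = 2080
  25–45: 240 × 5 = 1200
  46–57: 200 × 7.5 = 1500
  58–60: 280 × 4 = 1120
  61+: 300 × 10 = 3000
Adjusted estimate = 8900 / 1,340 = 6.64179 → 6.6.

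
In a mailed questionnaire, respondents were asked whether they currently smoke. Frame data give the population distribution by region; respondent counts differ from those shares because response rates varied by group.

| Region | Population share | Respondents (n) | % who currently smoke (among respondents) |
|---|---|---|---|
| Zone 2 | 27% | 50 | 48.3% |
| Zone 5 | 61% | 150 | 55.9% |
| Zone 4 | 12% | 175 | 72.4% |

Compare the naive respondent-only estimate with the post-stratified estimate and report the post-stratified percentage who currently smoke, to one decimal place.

Unadjusted (pooled respondent) estimate weights by respondent counts:
  (50/375)×48.3 + (150/375)×55.9 + (175/375)×72.4 = 62.5867%
Post-stratifying to population shares instead:
  0.27×48.3 + 0.61×55.9 + 0.12×72.4 = 55.828%

55.8%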